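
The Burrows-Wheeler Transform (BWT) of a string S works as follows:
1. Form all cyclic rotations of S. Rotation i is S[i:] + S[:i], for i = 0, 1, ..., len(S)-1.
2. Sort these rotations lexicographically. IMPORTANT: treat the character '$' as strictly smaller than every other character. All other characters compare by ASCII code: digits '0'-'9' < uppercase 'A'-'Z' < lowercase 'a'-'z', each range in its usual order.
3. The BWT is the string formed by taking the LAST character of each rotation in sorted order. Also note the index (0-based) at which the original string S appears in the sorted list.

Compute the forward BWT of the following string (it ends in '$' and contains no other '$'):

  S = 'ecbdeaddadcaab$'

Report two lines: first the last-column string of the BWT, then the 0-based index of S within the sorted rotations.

All 15 rotations (rotation i = S[i:]+S[:i]):
  rot[0] = ecbdeaddadcaab$
  rot[1] = cbdeaddadcaab$e
  rot[2] = bdeaddadcaab$ec
  rot[3] = deaddadcaab$ecb
  rot[4] = eaddadcaab$ecbd
  rot[5] = addadcaab$ecbde
  rot[6] = ddadcaab$ecbdea
  rot[7] = dadcaab$ecbdead
  rot[8] = adcaab$ecbdeadd
  rot[9] = dcaab$ecbdeadda
  rot[10] = caab$ecbdeaddad
  rot[11] = aab$ecbdeaddadc
  rot[12] = ab$ecbdeaddadca
  rot[13] = b$ecbdeaddadcaa
  rot[14] = $ecbdeaddadcaab
Sorted (with $ < everything):
  sorted[0] = $ecbdeaddadcaab  (last char: 'b')
  sorted[1] = aab$ecbdeaddadc  (last char: 'c')
  sorted[2] = ab$ecbdeaddadca  (last char: 'a')
  sorted[3] = adcaab$ecbdeadd  (last char: 'd')
  sorted[4] = addadcaab$ecbde  (last char: 'e')
  sorted[5] = b$ecbdeaddadcaa  (last char: 'a')
  sorted[6] = bdeaddadcaab$ec  (last char: 'c')
  sorted[7] = caab$ecbdeaddad  (last char: 'd')
  sorted[8] = cbdeaddadcaab$e  (last char: 'e')
  sorted[9] = dadcaab$ecbdead  (last char: 'd')
  sorted[10] = dcaab$ecbdeadda  (last char: 'a')
  sorted[11] = ddadcaab$ecbdea  (last char: 'a')
  sorted[12] = deaddadcaab$ecb  (last char: 'b')
  sorted[13] = eaddadcaab$ecbd  (last char: 'd')
  sorted[14] = ecbdeaddadcaab$  (last char: '$')
Last column: bcadeacdedaabd$
Original string S is at sorted index 14

Answer: bcadeacdedaabd$
14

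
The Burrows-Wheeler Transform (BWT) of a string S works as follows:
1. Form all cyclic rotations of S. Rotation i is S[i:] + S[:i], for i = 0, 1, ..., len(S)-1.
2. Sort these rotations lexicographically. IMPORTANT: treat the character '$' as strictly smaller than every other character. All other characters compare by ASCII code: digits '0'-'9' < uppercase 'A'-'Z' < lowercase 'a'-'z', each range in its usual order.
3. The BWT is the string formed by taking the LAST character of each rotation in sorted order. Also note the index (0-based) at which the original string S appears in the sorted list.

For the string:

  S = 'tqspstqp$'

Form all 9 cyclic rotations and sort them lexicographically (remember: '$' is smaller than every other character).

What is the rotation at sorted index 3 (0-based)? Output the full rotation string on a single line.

All 9 rotations (rotation i = S[i:]+S[:i]):
  rot[0] = tqspstqp$
  rot[1] = qspstqp$t
  rot[2] = spstqp$tq
  rot[3] = pstqp$tqs
  rot[4] = stqp$tqsp
  rot[5] = tqp$tqsps
  rot[6] = qp$tqspst
  rot[7] = p$tqspstq
  rot[8] = $tqspstqp
Sorted (with $ < everything):
  sorted[0] = $tqspstqp
  sorted[1] = p$tqspstq
  sorted[2] = pstqp$tqs
  sorted[3] = qp$tqspst
  sorted[4] = qspstqp$t
  sorted[5] = spstqp$tq
  sorted[6] = stqp$tqsp
  sorted[7] = tqp$tqsps
  sorted[8] = tqspstqp$
sorted[3] = qp$tqspst

Answer: qp$tqspst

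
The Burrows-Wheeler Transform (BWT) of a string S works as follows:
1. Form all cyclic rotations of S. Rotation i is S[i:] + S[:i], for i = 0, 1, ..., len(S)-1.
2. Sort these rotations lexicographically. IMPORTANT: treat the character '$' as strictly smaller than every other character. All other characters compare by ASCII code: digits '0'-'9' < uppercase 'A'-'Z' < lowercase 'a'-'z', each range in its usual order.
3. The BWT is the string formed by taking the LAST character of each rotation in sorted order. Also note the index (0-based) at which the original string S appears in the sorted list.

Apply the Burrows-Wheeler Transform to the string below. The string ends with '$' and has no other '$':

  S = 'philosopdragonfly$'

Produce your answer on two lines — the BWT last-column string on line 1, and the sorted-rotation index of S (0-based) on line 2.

Answer: yrpnaphifogslo$dol
14

Derivation:
All 18 rotations (rotation i = S[i:]+S[:i]):
  rot[0] = philosopdragonfly$
  rot[1] = hilosopdragonfly$p
  rot[2] = ilosopdragonfly$ph
  rot[3] = losopdragonfly$phi
  rot[4] = osopdragonfly$phil
  rot[5] = sopdragonfly$philo
  rot[6] = opdragonfly$philos
  rot[7] = pdragonfly$philoso
  rot[8] = dragonfly$philosop
  rot[9] = ragonfly$philosopd
  rot[10] = agonfly$philosopdr
  rot[11] = gonfly$philosopdra
  rot[12] = onfly$philosopdrag
  rot[13] = nfly$philosopdrago
  rot[14] = fly$philosopdragon
  rot[15] = ly$philosopdragonf
  rot[16] = y$philosopdragonfl
  rot[17] = $philosopdragonfly
Sorted (with $ < everything):
  sorted[0] = $philosopdragonfly  (last char: 'y')
  sorted[1] = agonfly$philosopdr  (last char: 'r')
  sorted[2] = dragonfly$philosop  (last char: 'p')
  sorted[3] = fly$philosopdragon  (last char: 'n')
  sorted[4] = gonfly$philosopdra  (last char: 'a')
  sorted[5] = hilosopdragonfly$p  (last char: 'p')
  sorted[6] = ilosopdragonfly$ph  (last char: 'h')
  sorted[7] = losopdragonfly$phi  (last char: 'i')
  sorted[8] = ly$philosopdragonf  (last char: 'f')
  sorted[9] = nfly$philosopdrago  (last char: 'o')
  sorted[10] = onfly$philosopdrag  (last char: 'g')
  sorted[11] = opdragonfly$philos  (last char: 's')
  sorted[12] = osopdragonfly$phil  (last char: 'l')
  sorted[13] = pdragonfly$philoso  (last char: 'o')
  sorted[14] = philosopdragonfly$  (last char: '$')
  sorted[15] = ragonfly$philosopd  (last char: 'd')
  sorted[16] = sopdragonfly$philo  (last char: 'o')
  sorted[17] = y$philosopdragonfl  (last char: 'l')
Last column: yrpnaphifogslo$dol
Original string S is at sorted index 14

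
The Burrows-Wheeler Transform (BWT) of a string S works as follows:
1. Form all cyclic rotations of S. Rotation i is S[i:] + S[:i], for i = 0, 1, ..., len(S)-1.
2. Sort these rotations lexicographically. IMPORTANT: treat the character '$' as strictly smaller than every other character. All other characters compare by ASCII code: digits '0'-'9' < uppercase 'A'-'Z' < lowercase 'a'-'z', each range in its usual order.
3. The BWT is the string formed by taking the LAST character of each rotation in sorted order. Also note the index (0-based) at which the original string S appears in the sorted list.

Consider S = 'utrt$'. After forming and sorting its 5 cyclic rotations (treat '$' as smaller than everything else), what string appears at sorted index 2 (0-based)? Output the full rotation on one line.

All 5 rotations (rotation i = S[i:]+S[:i]):
  rot[0] = utrt$
  rot[1] = trt$u
  rot[2] = rt$ut
  rot[3] = t$utr
  rot[4] = $utrt
Sorted (with $ < everything):
  sorted[0] = $utrt
  sorted[1] = rt$ut
  sorted[2] = t$utr
  sorted[3] = trt$u
  sorted[4] = utrt$
sorted[2] = t$utr

Answer: t$utr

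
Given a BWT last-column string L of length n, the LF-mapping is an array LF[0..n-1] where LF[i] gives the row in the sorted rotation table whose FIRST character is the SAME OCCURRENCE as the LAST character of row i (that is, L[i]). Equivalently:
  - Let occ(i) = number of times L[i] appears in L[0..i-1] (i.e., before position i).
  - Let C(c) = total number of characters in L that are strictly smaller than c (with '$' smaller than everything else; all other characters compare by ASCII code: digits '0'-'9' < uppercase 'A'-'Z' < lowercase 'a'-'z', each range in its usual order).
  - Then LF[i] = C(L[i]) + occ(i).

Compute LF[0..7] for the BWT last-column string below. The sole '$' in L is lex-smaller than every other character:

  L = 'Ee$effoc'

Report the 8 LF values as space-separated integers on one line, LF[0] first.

Char counts: '$':1, 'E':1, 'c':1, 'e':2, 'f':2, 'o':1
C (first-col start): C('$')=0, C('E')=1, C('c')=2, C('e')=3, C('f')=5, C('o')=7
L[0]='E': occ=0, LF[0]=C('E')+0=1+0=1
L[1]='e': occ=0, LF[1]=C('e')+0=3+0=3
L[2]='$': occ=0, LF[2]=C('$')+0=0+0=0
L[3]='e': occ=1, LF[3]=C('e')+1=3+1=4
L[4]='f': occ=0, LF[4]=C('f')+0=5+0=5
L[5]='f': occ=1, LF[5]=C('f')+1=5+1=6
L[6]='o': occ=0, LF[6]=C('o')+0=7+0=7
L[7]='c': occ=0, LF[7]=C('c')+0=2+0=2

Answer: 1 3 0 4 5 6 7 2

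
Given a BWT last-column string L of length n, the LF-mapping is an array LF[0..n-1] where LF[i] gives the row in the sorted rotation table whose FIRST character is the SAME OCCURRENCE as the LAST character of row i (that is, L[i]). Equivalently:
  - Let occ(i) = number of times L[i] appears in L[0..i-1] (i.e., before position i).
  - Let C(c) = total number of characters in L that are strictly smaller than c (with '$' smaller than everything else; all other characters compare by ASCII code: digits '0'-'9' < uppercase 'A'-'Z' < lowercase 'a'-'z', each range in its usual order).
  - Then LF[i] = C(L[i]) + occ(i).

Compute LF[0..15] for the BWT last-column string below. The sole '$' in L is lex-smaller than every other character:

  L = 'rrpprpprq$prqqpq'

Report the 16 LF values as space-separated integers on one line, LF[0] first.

Char counts: '$':1, 'p':6, 'q':4, 'r':5
C (first-col start): C('$')=0, C('p')=1, C('q')=7, C('r')=11
L[0]='r': occ=0, LF[0]=C('r')+0=11+0=11
L[1]='r': occ=1, LF[1]=C('r')+1=11+1=12
L[2]='p': occ=0, LF[2]=C('p')+0=1+0=1
L[3]='p': occ=1, LF[3]=C('p')+1=1+1=2
L[4]='r': occ=2, LF[4]=C('r')+2=11+2=13
L[5]='p': occ=2, LF[5]=C('p')+2=1+2=3
L[6]='p': occ=3, LF[6]=C('p')+3=1+3=4
L[7]='r': occ=3, LF[7]=C('r')+3=11+3=14
L[8]='q': occ=0, LF[8]=C('q')+0=7+0=7
L[9]='$': occ=0, LF[9]=C('$')+0=0+0=0
L[10]='p': occ=4, LF[10]=C('p')+4=1+4=5
L[11]='r': occ=4, LF[11]=C('r')+4=11+4=15
L[12]='q': occ=1, LF[12]=C('q')+1=7+1=8
L[13]='q': occ=2, LF[13]=C('q')+2=7+2=9
L[14]='p': occ=5, LF[14]=C('p')+5=1+5=6
L[15]='q': occ=3, LF[15]=C('q')+3=7+3=10

Answer: 11 12 1 2 13 3 4 14 7 0 5 15 8 9 6 10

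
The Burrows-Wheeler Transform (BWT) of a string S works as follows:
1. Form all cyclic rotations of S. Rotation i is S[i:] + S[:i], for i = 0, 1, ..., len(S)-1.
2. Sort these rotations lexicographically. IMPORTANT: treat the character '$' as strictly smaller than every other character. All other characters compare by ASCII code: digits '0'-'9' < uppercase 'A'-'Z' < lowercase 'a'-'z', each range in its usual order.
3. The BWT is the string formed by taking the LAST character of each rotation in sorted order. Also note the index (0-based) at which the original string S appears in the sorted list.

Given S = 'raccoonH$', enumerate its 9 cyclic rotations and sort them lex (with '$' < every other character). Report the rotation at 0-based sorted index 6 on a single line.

All 9 rotations (rotation i = S[i:]+S[:i]):
  rot[0] = raccoonH$
  rot[1] = accoonH$r
  rot[2] = ccoonH$ra
  rot[3] = coonH$rac
  rot[4] = oonH$racc
  rot[5] = onH$racco
  rot[6] = nH$raccoo
  rot[7] = H$raccoon
  rot[8] = $raccoonH
Sorted (with $ < everything):
  sorted[0] = $raccoonH
  sorted[1] = H$raccoon
  sorted[2] = accoonH$r
  sorted[3] = ccoonH$ra
  sorted[4] = coonH$rac
  sorted[5] = nH$raccoo
  sorted[6] = onH$racco
  sorted[7] = oonH$racc
  sorted[8] = raccoonH$
sorted[6] = onH$racco

Answer: onH$racco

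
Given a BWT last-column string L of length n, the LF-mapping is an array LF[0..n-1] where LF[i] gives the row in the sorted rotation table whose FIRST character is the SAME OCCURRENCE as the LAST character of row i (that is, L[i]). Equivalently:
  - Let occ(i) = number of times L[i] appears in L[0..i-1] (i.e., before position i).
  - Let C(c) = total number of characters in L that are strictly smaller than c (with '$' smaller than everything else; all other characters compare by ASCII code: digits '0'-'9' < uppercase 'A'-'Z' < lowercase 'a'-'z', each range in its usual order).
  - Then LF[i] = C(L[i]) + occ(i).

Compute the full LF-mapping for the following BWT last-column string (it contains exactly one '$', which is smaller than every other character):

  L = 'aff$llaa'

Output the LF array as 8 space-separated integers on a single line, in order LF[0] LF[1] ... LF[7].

Answer: 1 4 5 0 6 7 2 3

Derivation:
Char counts: '$':1, 'a':3, 'f':2, 'l':2
C (first-col start): C('$')=0, C('a')=1, C('f')=4, C('l')=6
L[0]='a': occ=0, LF[0]=C('a')+0=1+0=1
L[1]='f': occ=0, LF[1]=C('f')+0=4+0=4
L[2]='f': occ=1, LF[2]=C('f')+1=4+1=5
L[3]='$': occ=0, LF[3]=C('$')+0=0+0=0
L[4]='l': occ=0, LF[4]=C('l')+0=6+0=6
L[5]='l': occ=1, LF[5]=C('l')+1=6+1=7
L[6]='a': occ=1, LF[6]=C('a')+1=1+1=2
L[7]='a': occ=2, LF[7]=C('a')+2=1+2=3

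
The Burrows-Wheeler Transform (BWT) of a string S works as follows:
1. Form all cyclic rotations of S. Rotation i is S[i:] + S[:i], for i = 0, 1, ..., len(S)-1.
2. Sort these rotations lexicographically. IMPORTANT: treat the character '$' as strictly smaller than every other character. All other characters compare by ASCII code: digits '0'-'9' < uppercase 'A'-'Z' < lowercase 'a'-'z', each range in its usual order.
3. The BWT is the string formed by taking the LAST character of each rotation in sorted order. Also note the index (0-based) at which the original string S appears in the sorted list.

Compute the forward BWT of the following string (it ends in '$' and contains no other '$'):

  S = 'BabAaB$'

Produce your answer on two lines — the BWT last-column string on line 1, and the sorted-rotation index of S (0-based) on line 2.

All 7 rotations (rotation i = S[i:]+S[:i]):
  rot[0] = BabAaB$
  rot[1] = abAaB$B
  rot[2] = bAaB$Ba
  rot[3] = AaB$Bab
  rot[4] = aB$BabA
  rot[5] = B$BabAa
  rot[6] = $BabAaB
Sorted (with $ < everything):
  sorted[0] = $BabAaB  (last char: 'B')
  sorted[1] = AaB$Bab  (last char: 'b')
  sorted[2] = B$BabAa  (last char: 'a')
  sorted[3] = BabAaB$  (last char: '$')
  sorted[4] = aB$BabA  (last char: 'A')
  sorted[5] = abAaB$B  (last char: 'B')
  sorted[6] = bAaB$Ba  (last char: 'a')
Last column: Bba$ABa
Original string S is at sorted index 3

Answer: Bba$ABa
3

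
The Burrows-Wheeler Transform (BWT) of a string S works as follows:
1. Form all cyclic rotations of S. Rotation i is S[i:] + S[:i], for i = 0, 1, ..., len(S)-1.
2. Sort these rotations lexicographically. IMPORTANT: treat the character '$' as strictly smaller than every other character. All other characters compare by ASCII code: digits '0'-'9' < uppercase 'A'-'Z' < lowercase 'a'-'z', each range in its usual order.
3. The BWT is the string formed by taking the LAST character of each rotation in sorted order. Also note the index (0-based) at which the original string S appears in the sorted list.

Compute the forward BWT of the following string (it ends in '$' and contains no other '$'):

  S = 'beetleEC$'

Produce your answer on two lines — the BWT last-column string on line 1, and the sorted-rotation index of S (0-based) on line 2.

All 9 rotations (rotation i = S[i:]+S[:i]):
  rot[0] = beetleEC$
  rot[1] = eetleEC$b
  rot[2] = etleEC$be
  rot[3] = tleEC$bee
  rot[4] = leEC$beet
  rot[5] = eEC$beetl
  rot[6] = EC$beetle
  rot[7] = C$beetleE
  rot[8] = $beetleEC
Sorted (with $ < everything):
  sorted[0] = $beetleEC  (last char: 'C')
  sorted[1] = C$beetleE  (last char: 'E')
  sorted[2] = EC$beetle  (last char: 'e')
  sorted[3] = beetleEC$  (last char: '$')
  sorted[4] = eEC$beetl  (last char: 'l')
  sorted[5] = eetleEC$b  (last char: 'b')
  sorted[6] = etleEC$be  (last char: 'e')
  sorted[7] = leEC$beet  (last char: 't')
  sorted[8] = tleEC$bee  (last char: 'e')
Last column: CEe$lbete
Original string S is at sorted index 3

Answer: CEe$lbete
3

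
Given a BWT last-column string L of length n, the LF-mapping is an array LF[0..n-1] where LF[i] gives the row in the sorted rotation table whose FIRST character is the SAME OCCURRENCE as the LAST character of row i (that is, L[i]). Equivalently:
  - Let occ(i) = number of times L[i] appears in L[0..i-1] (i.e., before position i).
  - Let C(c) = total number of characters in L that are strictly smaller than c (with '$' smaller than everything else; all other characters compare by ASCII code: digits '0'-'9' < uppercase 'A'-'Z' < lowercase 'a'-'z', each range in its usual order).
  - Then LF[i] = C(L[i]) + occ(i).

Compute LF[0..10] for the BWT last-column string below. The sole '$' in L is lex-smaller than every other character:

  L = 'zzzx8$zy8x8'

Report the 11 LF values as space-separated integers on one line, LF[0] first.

Answer: 7 8 9 4 1 0 10 6 2 5 3

Derivation:
Char counts: '$':1, '8':3, 'x':2, 'y':1, 'z':4
C (first-col start): C('$')=0, C('8')=1, C('x')=4, C('y')=6, C('z')=7
L[0]='z': occ=0, LF[0]=C('z')+0=7+0=7
L[1]='z': occ=1, LF[1]=C('z')+1=7+1=8
L[2]='z': occ=2, LF[2]=C('z')+2=7+2=9
L[3]='x': occ=0, LF[3]=C('x')+0=4+0=4
L[4]='8': occ=0, LF[4]=C('8')+0=1+0=1
L[5]='$': occ=0, LF[5]=C('$')+0=0+0=0
L[6]='z': occ=3, LF[6]=C('z')+3=7+3=10
L[7]='y': occ=0, LF[7]=C('y')+0=6+0=6
L[8]='8': occ=1, LF[8]=C('8')+1=1+1=2
L[9]='x': occ=1, LF[9]=C('x')+1=4+1=5
L[10]='8': occ=2, LF[10]=C('8')+2=1+2=3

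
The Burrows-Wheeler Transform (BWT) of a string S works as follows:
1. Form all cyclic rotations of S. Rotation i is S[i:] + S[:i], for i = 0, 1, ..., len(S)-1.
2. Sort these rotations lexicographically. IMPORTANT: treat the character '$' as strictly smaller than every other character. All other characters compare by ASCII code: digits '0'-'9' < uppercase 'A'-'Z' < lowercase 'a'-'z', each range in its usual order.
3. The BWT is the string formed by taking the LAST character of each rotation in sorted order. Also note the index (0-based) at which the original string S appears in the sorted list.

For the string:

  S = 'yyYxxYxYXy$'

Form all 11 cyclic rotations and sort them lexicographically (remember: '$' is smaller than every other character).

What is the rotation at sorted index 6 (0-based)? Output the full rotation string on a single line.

All 11 rotations (rotation i = S[i:]+S[:i]):
  rot[0] = yyYxxYxYXy$
  rot[1] = yYxxYxYXy$y
  rot[2] = YxxYxYXy$yy
  rot[3] = xxYxYXy$yyY
  rot[4] = xYxYXy$yyYx
  rot[5] = YxYXy$yyYxx
  rot[6] = xYXy$yyYxxY
  rot[7] = YXy$yyYxxYx
  rot[8] = Xy$yyYxxYxY
  rot[9] = y$yyYxxYxYX
  rot[10] = $yyYxxYxYXy
Sorted (with $ < everything):
  sorted[0] = $yyYxxYxYXy
  sorted[1] = Xy$yyYxxYxY
  sorted[2] = YXy$yyYxxYx
  sorted[3] = YxYXy$yyYxx
  sorted[4] = YxxYxYXy$yy
  sorted[5] = xYXy$yyYxxY
  sorted[6] = xYxYXy$yyYx
  sorted[7] = xxYxYXy$yyY
  sorted[8] = y$yyYxxYxYX
  sorted[9] = yYxxYxYXy$y
  sorted[10] = yyYxxYxYXy$
sorted[6] = xYxYXy$yyYx

Answer: xYxYXy$yyYx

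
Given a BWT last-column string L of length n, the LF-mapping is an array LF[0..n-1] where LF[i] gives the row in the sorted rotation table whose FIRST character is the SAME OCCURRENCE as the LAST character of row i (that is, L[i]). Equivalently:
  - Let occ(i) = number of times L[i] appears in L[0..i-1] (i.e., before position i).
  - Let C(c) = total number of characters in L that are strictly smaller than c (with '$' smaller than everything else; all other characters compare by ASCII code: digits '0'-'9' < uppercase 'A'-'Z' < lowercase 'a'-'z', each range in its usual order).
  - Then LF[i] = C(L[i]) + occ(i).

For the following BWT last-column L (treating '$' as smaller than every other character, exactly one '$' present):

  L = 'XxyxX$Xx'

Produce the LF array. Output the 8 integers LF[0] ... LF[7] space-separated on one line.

Char counts: '$':1, 'X':3, 'x':3, 'y':1
C (first-col start): C('$')=0, C('X')=1, C('x')=4, C('y')=7
L[0]='X': occ=0, LF[0]=C('X')+0=1+0=1
L[1]='x': occ=0, LF[1]=C('x')+0=4+0=4
L[2]='y': occ=0, LF[2]=C('y')+0=7+0=7
L[3]='x': occ=1, LF[3]=C('x')+1=4+1=5
L[4]='X': occ=1, LF[4]=C('X')+1=1+1=2
L[5]='$': occ=0, LF[5]=C('$')+0=0+0=0
L[6]='X': occ=2, LF[6]=C('X')+2=1+2=3
L[7]='x': occ=2, LF[7]=C('x')+2=4+2=6

Answer: 1 4 7 5 2 0 3 6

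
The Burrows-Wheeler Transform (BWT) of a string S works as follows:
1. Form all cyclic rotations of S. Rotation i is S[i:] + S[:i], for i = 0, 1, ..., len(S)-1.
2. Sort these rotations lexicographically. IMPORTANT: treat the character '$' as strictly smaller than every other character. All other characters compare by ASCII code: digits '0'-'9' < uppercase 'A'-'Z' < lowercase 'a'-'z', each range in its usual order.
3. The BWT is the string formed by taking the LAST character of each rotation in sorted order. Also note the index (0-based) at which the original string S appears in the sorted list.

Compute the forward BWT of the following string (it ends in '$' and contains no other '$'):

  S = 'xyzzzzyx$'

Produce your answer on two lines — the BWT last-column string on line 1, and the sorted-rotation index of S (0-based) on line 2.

Answer: xy$zxzzzy
2

Derivation:
All 9 rotations (rotation i = S[i:]+S[:i]):
  rot[0] = xyzzzzyx$
  rot[1] = yzzzzyx$x
  rot[2] = zzzzyx$xy
  rot[3] = zzzyx$xyz
  rot[4] = zzyx$xyzz
  rot[5] = zyx$xyzzz
  rot[6] = yx$xyzzzz
  rot[7] = x$xyzzzzy
  rot[8] = $xyzzzzyx
Sorted (with $ < everything):
  sorted[0] = $xyzzzzyx  (last char: 'x')
  sorted[1] = x$xyzzzzy  (last char: 'y')
  sorted[2] = xyzzzzyx$  (last char: '$')
  sorted[3] = yx$xyzzzz  (last char: 'z')
  sorted[4] = yzzzzyx$x  (last char: 'x')
  sorted[5] = zyx$xyzzz  (last char: 'z')
  sorted[6] = zzyx$xyzz  (last char: 'z')
  sorted[7] = zzzyx$xyz  (last char: 'z')
  sorted[8] = zzzzyx$xy  (last char: 'y')
Last column: xy$zxzzzy
Original string S is at sorted index 2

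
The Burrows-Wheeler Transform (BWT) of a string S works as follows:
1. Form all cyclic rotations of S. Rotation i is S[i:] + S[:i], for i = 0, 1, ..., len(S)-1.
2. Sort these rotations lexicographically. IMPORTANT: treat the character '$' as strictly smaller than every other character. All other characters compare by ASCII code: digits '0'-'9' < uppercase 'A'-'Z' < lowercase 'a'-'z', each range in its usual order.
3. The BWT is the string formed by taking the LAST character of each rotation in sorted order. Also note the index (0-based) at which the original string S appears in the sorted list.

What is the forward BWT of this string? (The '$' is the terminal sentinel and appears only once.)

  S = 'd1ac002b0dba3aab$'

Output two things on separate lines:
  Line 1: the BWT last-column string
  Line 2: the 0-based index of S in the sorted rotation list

All 17 rotations (rotation i = S[i:]+S[:i]):
  rot[0] = d1ac002b0dba3aab$
  rot[1] = 1ac002b0dba3aab$d
  rot[2] = ac002b0dba3aab$d1
  rot[3] = c002b0dba3aab$d1a
  rot[4] = 002b0dba3aab$d1ac
  rot[5] = 02b0dba3aab$d1ac0
  rot[6] = 2b0dba3aab$d1ac00
  rot[7] = b0dba3aab$d1ac002
  rot[8] = 0dba3aab$d1ac002b
  rot[9] = dba3aab$d1ac002b0
  rot[10] = ba3aab$d1ac002b0d
  rot[11] = a3aab$d1ac002b0db
  rot[12] = 3aab$d1ac002b0dba
  rot[13] = aab$d1ac002b0dba3
  rot[14] = ab$d1ac002b0dba3a
  rot[15] = b$d1ac002b0dba3aa
  rot[16] = $d1ac002b0dba3aab
Sorted (with $ < everything):
  sorted[0] = $d1ac002b0dba3aab  (last char: 'b')
  sorted[1] = 002b0dba3aab$d1ac  (last char: 'c')
  sorted[2] = 02b0dba3aab$d1ac0  (last char: '0')
  sorted[3] = 0dba3aab$d1ac002b  (last char: 'b')
  sorted[4] = 1ac002b0dba3aab$d  (last char: 'd')
  sorted[5] = 2b0dba3aab$d1ac00  (last char: '0')
  sorted[6] = 3aab$d1ac002b0dba  (last char: 'a')
  sorted[7] = a3aab$d1ac002b0db  (last char: 'b')
  sorted[8] = aab$d1ac002b0dba3  (last char: '3')
  sorted[9] = ab$d1ac002b0dba3a  (last char: 'a')
  sorted[10] = ac002b0dba3aab$d1  (last char: '1')
  sorted[11] = b$d1ac002b0dba3aa  (last char: 'a')
  sorted[12] = b0dba3aab$d1ac002  (last char: '2')
  sorted[13] = ba3aab$d1ac002b0d  (last char: 'd')
  sorted[14] = c002b0dba3aab$d1a  (last char: 'a')
  sorted[15] = d1ac002b0dba3aab$  (last char: '$')
  sorted[16] = dba3aab$d1ac002b0  (last char: '0')
Last column: bc0bd0ab3a1a2da$0
Original string S is at sorted index 15

Answer: bc0bd0ab3a1a2da$0
15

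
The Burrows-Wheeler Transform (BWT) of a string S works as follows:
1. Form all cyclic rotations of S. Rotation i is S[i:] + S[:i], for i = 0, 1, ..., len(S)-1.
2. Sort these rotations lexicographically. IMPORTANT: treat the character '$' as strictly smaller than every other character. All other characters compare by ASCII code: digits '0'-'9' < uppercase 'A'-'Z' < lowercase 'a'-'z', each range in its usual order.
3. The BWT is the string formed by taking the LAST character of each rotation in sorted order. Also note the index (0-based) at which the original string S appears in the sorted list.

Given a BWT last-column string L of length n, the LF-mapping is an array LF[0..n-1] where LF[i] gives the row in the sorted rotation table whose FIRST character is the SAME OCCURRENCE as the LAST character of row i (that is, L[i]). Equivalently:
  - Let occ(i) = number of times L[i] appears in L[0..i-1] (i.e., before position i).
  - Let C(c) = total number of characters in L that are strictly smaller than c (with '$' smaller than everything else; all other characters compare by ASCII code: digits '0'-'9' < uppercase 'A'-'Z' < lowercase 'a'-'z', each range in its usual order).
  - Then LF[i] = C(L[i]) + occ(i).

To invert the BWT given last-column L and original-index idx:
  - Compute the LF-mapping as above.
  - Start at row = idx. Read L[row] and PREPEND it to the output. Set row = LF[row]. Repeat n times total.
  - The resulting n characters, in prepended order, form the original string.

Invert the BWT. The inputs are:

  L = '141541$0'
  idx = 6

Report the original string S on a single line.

LF mapping: 2 5 3 7 6 4 0 1
Walk LF starting at row 6, prepending L[row]:
  step 1: row=6, L[6]='$', prepend. Next row=LF[6]=0
  step 2: row=0, L[0]='1', prepend. Next row=LF[0]=2
  step 3: row=2, L[2]='1', prepend. Next row=LF[2]=3
  step 4: row=3, L[3]='5', prepend. Next row=LF[3]=7
  step 5: row=7, L[7]='0', prepend. Next row=LF[7]=1
  step 6: row=1, L[1]='4', prepend. Next row=LF[1]=5
  step 7: row=5, L[5]='1', prepend. Next row=LF[5]=4
  step 8: row=4, L[4]='4', prepend. Next row=LF[4]=6
Reversed output: 4140511$

Answer: 4140511$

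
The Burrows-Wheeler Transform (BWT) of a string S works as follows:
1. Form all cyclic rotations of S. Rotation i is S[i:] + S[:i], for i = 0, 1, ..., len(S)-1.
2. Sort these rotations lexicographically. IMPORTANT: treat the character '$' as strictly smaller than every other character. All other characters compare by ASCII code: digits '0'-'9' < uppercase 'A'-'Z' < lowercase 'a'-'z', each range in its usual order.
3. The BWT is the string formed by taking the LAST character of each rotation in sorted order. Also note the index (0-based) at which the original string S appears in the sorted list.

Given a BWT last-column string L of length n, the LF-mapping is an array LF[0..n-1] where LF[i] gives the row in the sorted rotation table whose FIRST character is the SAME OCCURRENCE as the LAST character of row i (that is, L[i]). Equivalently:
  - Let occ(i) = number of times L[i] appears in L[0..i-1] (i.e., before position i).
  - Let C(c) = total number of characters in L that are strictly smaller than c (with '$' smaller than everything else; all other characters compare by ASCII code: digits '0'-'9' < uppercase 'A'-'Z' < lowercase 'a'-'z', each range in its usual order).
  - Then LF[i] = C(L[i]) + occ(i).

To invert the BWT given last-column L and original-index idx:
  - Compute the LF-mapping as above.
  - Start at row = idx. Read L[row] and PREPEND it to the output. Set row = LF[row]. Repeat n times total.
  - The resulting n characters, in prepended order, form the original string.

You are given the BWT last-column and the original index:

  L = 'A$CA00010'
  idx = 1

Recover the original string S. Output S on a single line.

LF mapping: 6 0 8 7 1 2 3 5 4
Walk LF starting at row 1, prepending L[row]:
  step 1: row=1, L[1]='$', prepend. Next row=LF[1]=0
  step 2: row=0, L[0]='A', prepend. Next row=LF[0]=6
  step 3: row=6, L[6]='0', prepend. Next row=LF[6]=3
  step 4: row=3, L[3]='A', prepend. Next row=LF[3]=7
  step 5: row=7, L[7]='1', prepend. Next row=LF[7]=5
  step 6: row=5, L[5]='0', prepend. Next row=LF[5]=2
  step 7: row=2, L[2]='C', prepend. Next row=LF[2]=8
  step 8: row=8, L[8]='0', prepend. Next row=LF[8]=4
  step 9: row=4, L[4]='0', prepend. Next row=LF[4]=1
Reversed output: 00C01A0A$

Answer: 00C01A0A$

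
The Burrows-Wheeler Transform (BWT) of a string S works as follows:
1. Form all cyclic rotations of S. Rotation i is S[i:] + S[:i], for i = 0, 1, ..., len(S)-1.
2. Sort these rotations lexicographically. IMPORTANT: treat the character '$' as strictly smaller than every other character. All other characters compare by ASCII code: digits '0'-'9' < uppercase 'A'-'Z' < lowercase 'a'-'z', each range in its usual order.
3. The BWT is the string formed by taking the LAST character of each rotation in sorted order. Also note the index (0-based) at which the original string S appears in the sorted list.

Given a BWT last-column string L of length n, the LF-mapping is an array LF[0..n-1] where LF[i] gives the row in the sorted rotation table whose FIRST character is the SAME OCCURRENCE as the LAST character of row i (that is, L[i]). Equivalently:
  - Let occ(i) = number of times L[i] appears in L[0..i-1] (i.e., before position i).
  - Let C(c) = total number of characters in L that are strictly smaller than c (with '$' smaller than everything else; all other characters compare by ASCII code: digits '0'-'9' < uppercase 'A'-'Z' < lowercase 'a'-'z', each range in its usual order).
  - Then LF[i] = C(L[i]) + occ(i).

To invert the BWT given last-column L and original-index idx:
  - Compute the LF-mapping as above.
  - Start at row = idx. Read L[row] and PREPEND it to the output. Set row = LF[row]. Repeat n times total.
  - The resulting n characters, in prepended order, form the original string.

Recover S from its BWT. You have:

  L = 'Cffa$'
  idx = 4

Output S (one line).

Answer: fafC$

Derivation:
LF mapping: 1 3 4 2 0
Walk LF starting at row 4, prepending L[row]:
  step 1: row=4, L[4]='$', prepend. Next row=LF[4]=0
  step 2: row=0, L[0]='C', prepend. Next row=LF[0]=1
  step 3: row=1, L[1]='f', prepend. Next row=LF[1]=3
  step 4: row=3, L[3]='a', prepend. Next row=LF[3]=2
  step 5: row=2, L[2]='f', prepend. Next row=LF[2]=4
Reversed output: fafC$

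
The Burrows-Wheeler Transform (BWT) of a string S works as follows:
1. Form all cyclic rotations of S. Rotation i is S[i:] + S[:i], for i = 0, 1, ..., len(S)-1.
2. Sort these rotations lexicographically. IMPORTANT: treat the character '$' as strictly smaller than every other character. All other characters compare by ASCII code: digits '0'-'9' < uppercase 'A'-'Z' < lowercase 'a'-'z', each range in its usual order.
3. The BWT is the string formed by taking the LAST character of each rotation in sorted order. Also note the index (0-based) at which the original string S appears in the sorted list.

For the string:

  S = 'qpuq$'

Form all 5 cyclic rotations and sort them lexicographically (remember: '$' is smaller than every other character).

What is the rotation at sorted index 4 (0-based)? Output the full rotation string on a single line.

All 5 rotations (rotation i = S[i:]+S[:i]):
  rot[0] = qpuq$
  rot[1] = puq$q
  rot[2] = uq$qp
  rot[3] = q$qpu
  rot[4] = $qpuq
Sorted (with $ < everything):
  sorted[0] = $qpuq
  sorted[1] = puq$q
  sorted[2] = q$qpu
  sorted[3] = qpuq$
  sorted[4] = uq$qp
sorted[4] = uq$qp

Answer: uq$qp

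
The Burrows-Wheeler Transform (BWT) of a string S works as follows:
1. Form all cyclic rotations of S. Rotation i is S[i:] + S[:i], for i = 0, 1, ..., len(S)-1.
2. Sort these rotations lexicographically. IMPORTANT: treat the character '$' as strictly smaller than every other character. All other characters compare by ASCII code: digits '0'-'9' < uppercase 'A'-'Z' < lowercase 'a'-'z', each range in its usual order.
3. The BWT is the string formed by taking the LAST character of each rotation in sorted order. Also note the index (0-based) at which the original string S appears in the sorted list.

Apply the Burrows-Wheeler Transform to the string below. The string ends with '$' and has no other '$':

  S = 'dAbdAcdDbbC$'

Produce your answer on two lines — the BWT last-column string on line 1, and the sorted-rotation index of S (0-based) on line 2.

All 12 rotations (rotation i = S[i:]+S[:i]):
  rot[0] = dAbdAcdDbbC$
  rot[1] = AbdAcdDbbC$d
  rot[2] = bdAcdDbbC$dA
  rot[3] = dAcdDbbC$dAb
  rot[4] = AcdDbbC$dAbd
  rot[5] = cdDbbC$dAbdA
  rot[6] = dDbbC$dAbdAc
  rot[7] = DbbC$dAbdAcd
  rot[8] = bbC$dAbdAcdD
  rot[9] = bC$dAbdAcdDb
  rot[10] = C$dAbdAcdDbb
  rot[11] = $dAbdAcdDbbC
Sorted (with $ < everything):
  sorted[0] = $dAbdAcdDbbC  (last char: 'C')
  sorted[1] = AbdAcdDbbC$d  (last char: 'd')
  sorted[2] = AcdDbbC$dAbd  (last char: 'd')
  sorted[3] = C$dAbdAcdDbb  (last char: 'b')
  sorted[4] = DbbC$dAbdAcd  (last char: 'd')
  sorted[5] = bC$dAbdAcdDb  (last char: 'b')
  sorted[6] = bbC$dAbdAcdD  (last char: 'D')
  sorted[7] = bdAcdDbbC$dA  (last char: 'A')
  sorted[8] = cdDbbC$dAbdA  (last char: 'A')
  sorted[9] = dAbdAcdDbbC$  (last char: '$')
  sorted[10] = dAcdDbbC$dAb  (last char: 'b')
  sorted[11] = dDbbC$dAbdAc  (last char: 'c')
Last column: CddbdbDAA$bc
Original string S is at sorted index 9

Answer: CddbdbDAA$bc
9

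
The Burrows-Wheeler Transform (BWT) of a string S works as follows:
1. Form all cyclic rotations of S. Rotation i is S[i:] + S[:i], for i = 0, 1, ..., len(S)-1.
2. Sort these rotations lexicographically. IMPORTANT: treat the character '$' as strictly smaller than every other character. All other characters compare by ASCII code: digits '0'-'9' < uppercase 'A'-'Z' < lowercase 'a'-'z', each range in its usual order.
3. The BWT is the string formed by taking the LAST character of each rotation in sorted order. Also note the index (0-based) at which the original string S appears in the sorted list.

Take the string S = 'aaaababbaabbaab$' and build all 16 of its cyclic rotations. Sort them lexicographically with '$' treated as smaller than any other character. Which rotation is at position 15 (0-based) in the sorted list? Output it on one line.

All 16 rotations (rotation i = S[i:]+S[:i]):
  rot[0] = aaaababbaabbaab$
  rot[1] = aaababbaabbaab$a
  rot[2] = aababbaabbaab$aa
  rot[3] = ababbaabbaab$aaa
  rot[4] = babbaabbaab$aaaa
  rot[5] = abbaabbaab$aaaab
  rot[6] = bbaabbaab$aaaaba
  rot[7] = baabbaab$aaaabab
  rot[8] = aabbaab$aaaababb
  rot[9] = abbaab$aaaababba
  rot[10] = bbaab$aaaababbaa
  rot[11] = baab$aaaababbaab
  rot[12] = aab$aaaababbaabb
  rot[13] = ab$aaaababbaabba
  rot[14] = b$aaaababbaabbaa
  rot[15] = $aaaababbaabbaab
Sorted (with $ < everything):
  sorted[0] = $aaaababbaabbaab
  sorted[1] = aaaababbaabbaab$
  sorted[2] = aaababbaabbaab$a
  sorted[3] = aab$aaaababbaabb
  sorted[4] = aababbaabbaab$aa
  sorted[5] = aabbaab$aaaababb
  sorted[6] = ab$aaaababbaabba
  sorted[7] = ababbaabbaab$aaa
  sorted[8] = abbaab$aaaababba
  sorted[9] = abbaabbaab$aaaab
  sorted[10] = b$aaaababbaabbaa
  sorted[11] = baab$aaaababbaab
  sorted[12] = baabbaab$aaaabab
  sorted[13] = babbaabbaab$aaaa
  sorted[14] = bbaab$aaaababbaa
  sorted[15] = bbaabbaab$aaaaba
sorted[15] = bbaabbaab$aaaaba

Answer: bbaabbaab$aaaaba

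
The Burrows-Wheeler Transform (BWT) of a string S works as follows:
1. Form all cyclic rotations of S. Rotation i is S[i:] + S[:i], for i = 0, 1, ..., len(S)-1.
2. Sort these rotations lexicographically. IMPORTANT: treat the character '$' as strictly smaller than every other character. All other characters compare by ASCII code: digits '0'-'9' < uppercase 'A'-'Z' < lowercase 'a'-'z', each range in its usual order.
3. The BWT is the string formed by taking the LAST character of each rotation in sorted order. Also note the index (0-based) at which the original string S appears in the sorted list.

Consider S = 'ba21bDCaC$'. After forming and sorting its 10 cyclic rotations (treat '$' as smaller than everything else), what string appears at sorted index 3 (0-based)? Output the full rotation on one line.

Answer: C$ba21bDCa

Derivation:
All 10 rotations (rotation i = S[i:]+S[:i]):
  rot[0] = ba21bDCaC$
  rot[1] = a21bDCaC$b
  rot[2] = 21bDCaC$ba
  rot[3] = 1bDCaC$ba2
  rot[4] = bDCaC$ba21
  rot[5] = DCaC$ba21b
  rot[6] = CaC$ba21bD
  rot[7] = aC$ba21bDC
  rot[8] = C$ba21bDCa
  rot[9] = $ba21bDCaC
Sorted (with $ < everything):
  sorted[0] = $ba21bDCaC
  sorted[1] = 1bDCaC$ba2
  sorted[2] = 21bDCaC$ba
  sorted[3] = C$ba21bDCa
  sorted[4] = CaC$ba21bD
  sorted[5] = DCaC$ba21b
  sorted[6] = a21bDCaC$b
  sorted[7] = aC$ba21bDC
  sorted[8] = bDCaC$ba21
  sorted[9] = ba21bDCaC$
sorted[3] = C$ba21bDCa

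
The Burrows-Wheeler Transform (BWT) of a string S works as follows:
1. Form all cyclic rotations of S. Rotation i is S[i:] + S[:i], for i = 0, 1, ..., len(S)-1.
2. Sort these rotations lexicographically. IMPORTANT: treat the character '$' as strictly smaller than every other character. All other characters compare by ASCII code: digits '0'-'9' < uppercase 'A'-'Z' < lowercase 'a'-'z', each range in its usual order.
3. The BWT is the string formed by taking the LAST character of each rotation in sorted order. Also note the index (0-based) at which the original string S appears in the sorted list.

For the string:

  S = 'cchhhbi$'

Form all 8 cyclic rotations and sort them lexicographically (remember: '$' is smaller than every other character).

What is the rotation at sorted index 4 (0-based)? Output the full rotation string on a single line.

Answer: hbi$cchh

Derivation:
All 8 rotations (rotation i = S[i:]+S[:i]):
  rot[0] = cchhhbi$
  rot[1] = chhhbi$c
  rot[2] = hhhbi$cc
  rot[3] = hhbi$cch
  rot[4] = hbi$cchh
  rot[5] = bi$cchhh
  rot[6] = i$cchhhb
  rot[7] = $cchhhbi
Sorted (with $ < everything):
  sorted[0] = $cchhhbi
  sorted[1] = bi$cchhh
  sorted[2] = cchhhbi$
  sorted[3] = chhhbi$c
  sorted[4] = hbi$cchh
  sorted[5] = hhbi$cch
  sorted[6] = hhhbi$cc
  sorted[7] = i$cchhhb
sorted[4] = hbi$cchh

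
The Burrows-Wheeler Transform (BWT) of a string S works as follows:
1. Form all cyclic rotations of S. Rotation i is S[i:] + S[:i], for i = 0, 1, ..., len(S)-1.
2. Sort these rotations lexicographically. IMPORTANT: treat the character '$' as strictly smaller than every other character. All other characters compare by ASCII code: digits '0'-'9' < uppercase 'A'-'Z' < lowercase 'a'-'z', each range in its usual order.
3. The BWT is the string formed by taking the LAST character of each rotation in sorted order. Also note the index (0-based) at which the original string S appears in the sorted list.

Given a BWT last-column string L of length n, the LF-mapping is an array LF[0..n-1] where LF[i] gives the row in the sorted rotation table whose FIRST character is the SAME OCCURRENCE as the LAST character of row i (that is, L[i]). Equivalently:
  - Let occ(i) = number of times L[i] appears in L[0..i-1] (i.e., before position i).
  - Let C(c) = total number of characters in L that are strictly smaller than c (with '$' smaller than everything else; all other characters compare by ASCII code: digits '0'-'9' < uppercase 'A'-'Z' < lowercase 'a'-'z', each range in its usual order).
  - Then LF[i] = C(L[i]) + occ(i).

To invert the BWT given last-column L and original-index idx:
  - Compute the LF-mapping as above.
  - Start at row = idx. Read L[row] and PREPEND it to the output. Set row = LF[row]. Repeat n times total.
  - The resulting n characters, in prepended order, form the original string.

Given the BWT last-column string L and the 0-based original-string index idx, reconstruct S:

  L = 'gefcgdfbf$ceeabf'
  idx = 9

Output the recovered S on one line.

LF mapping: 14 7 10 4 15 6 11 2 12 0 5 8 9 1 3 13
Walk LF starting at row 9, prepending L[row]:
  step 1: row=9, L[9]='$', prepend. Next row=LF[9]=0
  step 2: row=0, L[0]='g', prepend. Next row=LF[0]=14
  step 3: row=14, L[14]='b', prepend. Next row=LF[14]=3
  step 4: row=3, L[3]='c', prepend. Next row=LF[3]=4
  step 5: row=4, L[4]='g', prepend. Next row=LF[4]=15
  step 6: row=15, L[15]='f', prepend. Next row=LF[15]=13
  step 7: row=13, L[13]='a', prepend. Next row=LF[13]=1
  step 8: row=1, L[1]='e', prepend. Next row=LF[1]=7
  step 9: row=7, L[7]='b', prepend. Next row=LF[7]=2
  step 10: row=2, L[2]='f', prepend. Next row=LF[2]=10
  step 11: row=10, L[10]='c', prepend. Next row=LF[10]=5
  step 12: row=5, L[5]='d', prepend. Next row=LF[5]=6
  step 13: row=6, L[6]='f', prepend. Next row=LF[6]=11
  step 14: row=11, L[11]='e', prepend. Next row=LF[11]=8
  step 15: row=8, L[8]='f', prepend. Next row=LF[8]=12
  step 16: row=12, L[12]='e', prepend. Next row=LF[12]=9
Reversed output: efefdcfbeafgcbg$

Answer: efefdcfbeafgcbg$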